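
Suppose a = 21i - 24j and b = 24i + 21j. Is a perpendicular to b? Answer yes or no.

a · b = 21·24 + (-24)·21 = 504 - 504 = 0
Zero, so the vectors are orthogonal.

yes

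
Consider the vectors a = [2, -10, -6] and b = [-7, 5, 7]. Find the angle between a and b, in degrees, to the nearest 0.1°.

a · b = 2·(-7) + (-10)·5 + (-6)·7 = -14 - 50 - 42 = -106
|a|² = 4 + 100 + 36 = 140,  |a| = √140 ≈ 11.832160
|b|² = 49 + 25 + 49 = 123,  |b| = √123 ≈ 11.090537
cos θ = -106 / (11.832160 · 11.090537) ≈ -0.80777
θ = arccos(-0.80777) ≈ 143.9°

143.9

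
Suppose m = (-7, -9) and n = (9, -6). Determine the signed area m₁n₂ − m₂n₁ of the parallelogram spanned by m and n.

(-7)·(-6) - (-9)·9 = 42 - (-81) = 123

123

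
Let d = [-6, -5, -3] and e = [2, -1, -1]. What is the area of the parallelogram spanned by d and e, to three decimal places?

i: (-5)·(-1) - (-3)·(-1) = 5 - 3 = 2
j: (-3)·2 - (-6)·(-1) = -6 - 6 = -12
k: (-6)·(-1) - (-5)·2 = 6 - (-10) = 16
d × e = (2, -12, 16)
|d × e| = √(2² + (-12)² + 16²) = √404 ≈ 20.0998

20.100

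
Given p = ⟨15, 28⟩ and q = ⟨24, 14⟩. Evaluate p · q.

752

p · q = 15·24 + 28·14 = 360 + 392 = 752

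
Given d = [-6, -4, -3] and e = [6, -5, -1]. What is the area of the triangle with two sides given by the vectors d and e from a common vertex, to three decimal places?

i: (-4)·(-1) - (-3)·(-5) = 4 - 15 = -11
j: (-3)·6 - (-6)·(-1) = -18 - 6 = -24
k: (-6)·(-5) - (-4)·6 = 30 - (-24) = 54
d × e = (-11, -24, 54)
|d × e| = √((-11)² + (-24)² + 54²) = √3613 ≈ 60.1082
area = ½ · 60.1082 ≈ 30.054

30.054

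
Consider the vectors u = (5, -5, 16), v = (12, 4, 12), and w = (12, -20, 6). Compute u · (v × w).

-3648

v × w:
i: 4·6 - 12·(-20) = 24 - (-240) = 264
j: 12·12 - 12·6 = 144 - 72 = 72
k: 12·(-20) - 4·12 = -240 - 48 = -288
v × w = (264, 72, -288)
u · (v × w) = 5·264 + (-5)·72 + 16·(-288) = 1320 - 360 - 4608 = -3648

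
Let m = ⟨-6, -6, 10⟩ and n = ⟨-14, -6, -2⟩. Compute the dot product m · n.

100

m · n = (-6)·(-14) + (-6)·(-6) + 10·(-2) = 84 + 36 - 20 = 100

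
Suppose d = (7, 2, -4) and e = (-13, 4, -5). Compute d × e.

(6, 87, 54)

i: 2·(-5) - (-4)·4 = -10 - (-16) = 6
j: (-4)·(-13) - 7·(-5) = 52 - (-35) = 87
k: 7·4 - 2·(-13) = 28 - (-26) = 54
d × e = (6, 87, 54)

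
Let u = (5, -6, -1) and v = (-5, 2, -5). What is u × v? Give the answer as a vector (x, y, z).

(32, 30, -20)

i: (-6)·(-5) - (-1)·2 = 30 - (-2) = 32
j: (-1)·(-5) - 5·(-5) = 5 - (-25) = 30
k: 5·2 - (-6)·(-5) = 10 - 30 = -20
u × v = (32, 30, -20)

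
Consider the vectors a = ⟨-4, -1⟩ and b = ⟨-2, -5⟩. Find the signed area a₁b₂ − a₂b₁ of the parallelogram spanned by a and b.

(-4)·(-5) - (-1)·(-2) = 20 - 2 = 18

18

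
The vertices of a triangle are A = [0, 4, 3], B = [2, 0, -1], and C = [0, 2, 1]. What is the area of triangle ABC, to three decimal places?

AB = (2, -4, -4),  AC = (0, -2, -2)
i: (-4)·(-2) - (-4)·(-2) = 8 - 8 = 0
j: (-4)·0 - 2·(-2) = 0 - (-4) = 4
k: 2·(-2) - (-4)·0 = -4 - 0 = -4
AB × AC = (0, 4, -4)
|AB × AC| = √32 ≈ 5.6569
area = ½ · 5.6569 ≈ 2.828

2.828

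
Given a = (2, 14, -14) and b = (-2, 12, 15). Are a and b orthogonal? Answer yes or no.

no

a · b = 2·(-2) + 14·12 + (-14)·15 = -4 + 168 - 210 = -46
Nonzero, so the vectors are not orthogonal.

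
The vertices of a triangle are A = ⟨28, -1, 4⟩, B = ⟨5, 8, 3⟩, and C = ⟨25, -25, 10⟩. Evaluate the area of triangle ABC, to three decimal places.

AB = (-23, 9, -1),  AC = (-3, -24, 6)
i: 9·6 - (-1)·(-24) = 54 - 24 = 30
j: (-1)·(-3) - (-23)·6 = 3 - (-138) = 141
k: (-23)·(-24) - 9·(-3) = 552 - (-27) = 579
AB × AC = (30, 141, 579)
|AB × AC| = √356022 ≈ 596.6758
area = ½ · 596.6758 ≈ 298.338

298.338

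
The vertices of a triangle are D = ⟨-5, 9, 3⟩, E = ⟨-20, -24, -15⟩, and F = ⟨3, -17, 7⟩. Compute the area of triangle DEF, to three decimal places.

DE = (-15, -33, -18),  DF = (8, -26, 4)
i: (-33)·4 - (-18)·(-26) = -132 - 468 = -600
j: (-18)·8 - (-15)·4 = -144 - (-60) = -84
k: (-15)·(-26) - (-33)·8 = 390 - (-264) = 654
DE × DF = (-600, -84, 654)
|DE × DF| = √794772 ≈ 891.4999
area = ½ · 891.4999 ≈ 445.750

445.750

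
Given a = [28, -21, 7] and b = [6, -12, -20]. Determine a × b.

(504, 602, -210)

i: (-21)·(-20) - 7·(-12) = 420 - (-84) = 504
j: 7·6 - 28·(-20) = 42 - (-560) = 602
k: 28·(-12) - (-21)·6 = -336 - (-126) = -210
a × b = (504, 602, -210)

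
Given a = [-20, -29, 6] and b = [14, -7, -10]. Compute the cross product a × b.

(332, -116, 546)

i: (-29)·(-10) - 6·(-7) = 290 - (-42) = 332
j: 6·14 - (-20)·(-10) = 84 - 200 = -116
k: (-20)·(-7) - (-29)·14 = 140 - (-406) = 546
a × b = (332, -116, 546)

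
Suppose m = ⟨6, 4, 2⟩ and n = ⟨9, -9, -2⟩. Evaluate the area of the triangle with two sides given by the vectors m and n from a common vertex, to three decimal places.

47.697

i: 4·(-2) - 2·(-9) = -8 - (-18) = 10
j: 2·9 - 6·(-2) = 18 - (-12) = 30
k: 6·(-9) - 4·9 = -54 - 36 = -90
m × n = (10, 30, -90)
|m × n| = √(10² + 30² + (-90)²) = √9100 ≈ 95.3939
area = ½ · 95.3939 ≈ 47.697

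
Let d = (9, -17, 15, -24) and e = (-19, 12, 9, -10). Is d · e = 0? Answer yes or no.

d · e = 9·(-19) + (-17)·12 + 15·9 + (-24)·(-10) = -171 - 204 + 135 + 240 = 0
Zero, so the vectors are orthogonal.

yes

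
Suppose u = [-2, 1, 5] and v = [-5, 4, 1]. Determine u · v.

19

u · v = (-2)·(-5) + 1·4 + 5·1 = 10 + 4 + 5 = 19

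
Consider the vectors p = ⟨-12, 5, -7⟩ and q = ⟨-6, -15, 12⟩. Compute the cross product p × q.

(-45, 186, 210)

i: 5·12 - (-7)·(-15) = 60 - 105 = -45
j: (-7)·(-6) - (-12)·12 = 42 - (-144) = 186
k: (-12)·(-15) - 5·(-6) = 180 - (-30) = 210
p × q = (-45, 186, 210)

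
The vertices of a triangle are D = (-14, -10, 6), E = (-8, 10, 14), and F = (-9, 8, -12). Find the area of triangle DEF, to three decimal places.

262.671

DE = (6, 20, 8),  DF = (5, 18, -18)
i: 20·(-18) - 8·18 = -360 - 144 = -504
j: 8·5 - 6·(-18) = 40 - (-108) = 148
k: 6·18 - 20·5 = 108 - 100 = 8
DE × DF = (-504, 148, 8)
|DE × DF| = √275984 ≈ 525.3418
area = ½ · 525.3418 ≈ 262.671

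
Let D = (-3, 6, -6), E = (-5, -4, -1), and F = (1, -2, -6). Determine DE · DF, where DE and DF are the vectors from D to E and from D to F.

DE = E − D = (-2, -10, 5)
DF = F − D = (4, -8, 0)
DE · DF = (-2)·4 + (-10)·(-8) + 5·0 = -8 + 80 + 0 = 72

72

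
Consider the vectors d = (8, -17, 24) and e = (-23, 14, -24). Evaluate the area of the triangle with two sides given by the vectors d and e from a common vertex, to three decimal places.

230.556

i: (-17)·(-24) - 24·14 = 408 - 336 = 72
j: 24·(-23) - 8·(-24) = -552 - (-192) = -360
k: 8·14 - (-17)·(-23) = 112 - 391 = -279
d × e = (72, -360, -279)
|d × e| = √(72² + (-360)² + (-279)²) = √212625 ≈ 461.1128
area = ½ · 461.1128 ≈ 230.556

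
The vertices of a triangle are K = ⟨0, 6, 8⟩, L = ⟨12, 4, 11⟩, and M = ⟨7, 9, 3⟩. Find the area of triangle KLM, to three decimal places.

47.597

KL = (12, -2, 3),  KM = (7, 3, -5)
i: (-2)·(-5) - 3·3 = 10 - 9 = 1
j: 3·7 - 12·(-5) = 21 - (-60) = 81
k: 12·3 - (-2)·7 = 36 - (-14) = 50
KL × KM = (1, 81, 50)
|KL × KM| = √9062 ≈ 95.1945
area = ½ · 95.1945 ≈ 47.597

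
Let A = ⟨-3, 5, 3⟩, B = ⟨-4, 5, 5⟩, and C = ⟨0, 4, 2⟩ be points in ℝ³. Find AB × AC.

AB = (-1, 0, 2)
AC = (3, -1, -1)
i: 0·(-1) - 2·(-1) = 0 - (-2) = 2
j: 2·3 - (-1)·(-1) = 6 - 1 = 5
k: (-1)·(-1) - 0·3 = 1 - 0 = 1
AB × AC = (2, 5, 1)

(2, 5, 1)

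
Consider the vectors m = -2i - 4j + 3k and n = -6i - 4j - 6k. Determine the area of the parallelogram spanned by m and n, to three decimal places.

49.518

i: (-4)·(-6) - 3·(-4) = 24 - (-12) = 36
j: 3·(-6) - (-2)·(-6) = -18 - 12 = -30
k: (-2)·(-4) - (-4)·(-6) = 8 - 24 = -16
m × n = (36, -30, -16)
|m × n| = √(36² + (-30)² + (-16)²) = √2452 ≈ 49.5177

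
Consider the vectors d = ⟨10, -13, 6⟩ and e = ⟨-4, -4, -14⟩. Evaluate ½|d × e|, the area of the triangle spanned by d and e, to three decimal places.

126.842

i: (-13)·(-14) - 6·(-4) = 182 - (-24) = 206
j: 6·(-4) - 10·(-14) = -24 - (-140) = 116
k: 10·(-4) - (-13)·(-4) = -40 - 52 = -92
d × e = (206, 116, -92)
|d × e| = √(206² + 116² + (-92)²) = √64356 ≈ 253.6848
area = ½ · 253.6848 ≈ 126.842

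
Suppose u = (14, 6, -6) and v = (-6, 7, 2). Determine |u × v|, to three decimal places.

144.693

i: 6·2 - (-6)·7 = 12 - (-42) = 54
j: (-6)·(-6) - 14·2 = 36 - 28 = 8
k: 14·7 - 6·(-6) = 98 - (-36) = 134
u × v = (54, 8, 134)
|u × v| = √(54² + 8² + 134²) = √20936 ≈ 144.6928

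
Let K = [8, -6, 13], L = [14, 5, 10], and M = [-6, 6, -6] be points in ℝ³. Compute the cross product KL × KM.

KL = (6, 11, -3)
KM = (-14, 12, -19)
i: 11·(-19) - (-3)·12 = -209 - (-36) = -173
j: (-3)·(-14) - 6·(-19) = 42 - (-114) = 156
k: 6·12 - 11·(-14) = 72 - (-154) = 226
KL × KM = (-173, 156, 226)

(-173, 156, 226)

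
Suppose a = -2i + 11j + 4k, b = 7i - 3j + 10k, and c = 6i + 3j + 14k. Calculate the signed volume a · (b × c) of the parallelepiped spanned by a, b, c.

-118

b × c:
i: (-3)·14 - 10·3 = -42 - 30 = -72
j: 10·6 - 7·14 = 60 - 98 = -38
k: 7·3 - (-3)·6 = 21 - (-18) = 39
b × c = (-72, -38, 39)
a · (b × c) = (-2)·(-72) + 11·(-38) + 4·39 = 144 - 418 + 156 = -118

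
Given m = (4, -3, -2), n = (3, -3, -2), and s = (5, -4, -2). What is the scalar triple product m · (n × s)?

n × s:
i: (-3)·(-2) - (-2)·(-4) = 6 - 8 = -2
j: (-2)·5 - 3·(-2) = -10 - (-6) = -4
k: 3·(-4) - (-3)·5 = -12 - (-15) = 3
n × s = (-2, -4, 3)
m · (n × s) = 4·(-2) + (-3)·(-4) + (-2)·3 = -8 + 12 - 6 = -2

-2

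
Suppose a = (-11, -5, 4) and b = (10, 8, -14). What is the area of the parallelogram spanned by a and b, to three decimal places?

126.032

i: (-5)·(-14) - 4·8 = 70 - 32 = 38
j: 4·10 - (-11)·(-14) = 40 - 154 = -114
k: (-11)·8 - (-5)·10 = -88 - (-50) = -38
a × b = (38, -114, -38)
|a × b| = √(38² + (-114)² + (-38)²) = √15884 ≈ 126.0317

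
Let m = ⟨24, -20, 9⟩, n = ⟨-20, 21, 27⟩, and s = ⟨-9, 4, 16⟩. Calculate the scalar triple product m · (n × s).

n × s:
i: 21·16 - 27·4 = 336 - 108 = 228
j: 27·(-9) - (-20)·16 = -243 - (-320) = 77
k: (-20)·4 - 21·(-9) = -80 - (-189) = 109
n × s = (228, 77, 109)
m · (n × s) = 24·228 + (-20)·77 + 9·109 = 5472 - 1540 + 981 = 4913

4913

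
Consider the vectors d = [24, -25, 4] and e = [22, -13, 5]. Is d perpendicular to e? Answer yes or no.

d · e = 24·22 + (-25)·(-13) + 4·5 = 528 + 325 + 20 = 873
Nonzero, so the vectors are not orthogonal.

no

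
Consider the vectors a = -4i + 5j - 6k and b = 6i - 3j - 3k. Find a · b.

-21

a · b = (-4)·6 + 5·(-3) + (-6)·(-3) = -24 - 15 + 18 = -21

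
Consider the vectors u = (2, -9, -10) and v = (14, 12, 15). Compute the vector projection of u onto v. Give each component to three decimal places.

(-5.699, -4.885, -6.106)

u · v = 2·14 + (-9)·12 + (-10)·15 = 28 - 108 - 150 = -230
|v|² = 196 + 144 + 225 = 565
proj_v u = (-230/565) · (14, 12, 15) ≈ (-5.699, -4.885, -6.106)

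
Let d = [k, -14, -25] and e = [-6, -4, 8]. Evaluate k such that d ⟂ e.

d · e = k·(-6) + (-14)·(-4) + (-25)·8 = -144 - 6k
Set equal to 0: -6k = 144, so k = -24.

-24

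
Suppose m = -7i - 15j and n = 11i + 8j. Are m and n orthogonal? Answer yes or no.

no

m · n = (-7)·11 + (-15)·8 = -77 - 120 = -197
Nonzero, so the vectors are not orthogonal.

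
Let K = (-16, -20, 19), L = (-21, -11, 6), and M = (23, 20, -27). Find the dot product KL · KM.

KL = L − K = (-5, 9, -13)
KM = M − K = (39, 40, -46)
KL · KM = (-5)·39 + 9·40 + (-13)·(-46) = -195 + 360 + 598 = 763

763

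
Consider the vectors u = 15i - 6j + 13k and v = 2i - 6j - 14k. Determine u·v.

u · v = 15·2 + (-6)·(-6) + 13·(-14) = 30 + 36 - 182 = -116

-116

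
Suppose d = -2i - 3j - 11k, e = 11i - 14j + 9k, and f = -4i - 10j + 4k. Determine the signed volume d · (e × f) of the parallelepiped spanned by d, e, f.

e × f:
i: (-14)·4 - 9·(-10) = -56 - (-90) = 34
j: 9·(-4) - 11·4 = -36 - 44 = -80
k: 11·(-10) - (-14)·(-4) = -110 - 56 = -166
e × f = (34, -80, -166)
d · (e × f) = (-2)·34 + (-3)·(-80) + (-11)·(-166) = -68 + 240 + 1826 = 1998

1998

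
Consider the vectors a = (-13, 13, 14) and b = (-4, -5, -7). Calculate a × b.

(-21, -147, 117)

i: 13·(-7) - 14·(-5) = -91 - (-70) = -21
j: 14·(-4) - (-13)·(-7) = -56 - 91 = -147
k: (-13)·(-5) - 13·(-4) = 65 - (-52) = 117
a × b = (-21, -147, 117)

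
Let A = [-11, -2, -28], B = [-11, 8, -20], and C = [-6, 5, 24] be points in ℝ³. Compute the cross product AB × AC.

AB = (0, 10, 8)
AC = (5, 7, 52)
i: 10·52 - 8·7 = 520 - 56 = 464
j: 8·5 - 0·52 = 40 - 0 = 40
k: 0·7 - 10·5 = 0 - 50 = -50
AB × AC = (464, 40, -50)

(464, 40, -50)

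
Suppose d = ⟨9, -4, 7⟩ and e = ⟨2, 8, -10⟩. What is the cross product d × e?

(-16, 104, 80)

i: (-4)·(-10) - 7·8 = 40 - 56 = -16
j: 7·2 - 9·(-10) = 14 - (-90) = 104
k: 9·8 - (-4)·2 = 72 - (-8) = 80
d × e = (-16, 104, 80)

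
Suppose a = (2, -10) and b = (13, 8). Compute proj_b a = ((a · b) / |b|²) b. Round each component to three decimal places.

(-3.013, -1.854)

a · b = 2·13 + (-10)·8 = 26 - 80 = -54
|b|² = 169 + 64 = 233
proj_b a = (-54/233) · (13, 8) ≈ (-3.013, -1.854)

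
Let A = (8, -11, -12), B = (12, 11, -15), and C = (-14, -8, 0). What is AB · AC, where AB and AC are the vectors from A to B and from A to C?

AB = B − A = (4, 22, -3)
AC = C − A = (-22, 3, 12)
AB · AC = 4·(-22) + 22·3 + (-3)·12 = -88 + 66 - 36 = -58

-58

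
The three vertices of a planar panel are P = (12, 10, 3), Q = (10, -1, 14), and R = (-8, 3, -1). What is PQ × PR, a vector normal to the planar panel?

PQ = (-2, -11, 11)
PR = (-20, -7, -4)
i: (-11)·(-4) - 11·(-7) = 44 - (-77) = 121
j: 11·(-20) - (-2)·(-4) = -220 - 8 = -228
k: (-2)·(-7) - (-11)·(-20) = 14 - 220 = -206
PQ × PR = (121, -228, -206)

(121, -228, -206)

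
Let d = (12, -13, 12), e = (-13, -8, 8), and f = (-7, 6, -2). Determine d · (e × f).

e × f:
i: (-8)·(-2) - 8·6 = 16 - 48 = -32
j: 8·(-7) - (-13)·(-2) = -56 - 26 = -82
k: (-13)·6 - (-8)·(-7) = -78 - 56 = -134
e × f = (-32, -82, -134)
d · (e × f) = 12·(-32) + (-13)·(-82) + 12·(-134) = -384 + 1066 - 1608 = -926

-926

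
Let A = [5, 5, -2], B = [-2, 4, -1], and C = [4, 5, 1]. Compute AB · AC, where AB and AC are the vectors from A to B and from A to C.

AB = B − A = (-7, -1, 1)
AC = C − A = (-1, 0, 3)
AB · AC = (-7)·(-1) + (-1)·0 + 1·3 = 7 + 0 + 3 = 10

10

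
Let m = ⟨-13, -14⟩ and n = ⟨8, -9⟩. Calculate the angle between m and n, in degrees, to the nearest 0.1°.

84.5

m · n = (-13)·8 + (-14)·(-9) = -104 + 126 = 22
|m|² = 169 + 196 = 365,  |m| = √365 ≈ 19.104973
|n|² = 64 + 81 = 145,  |n| = √145 ≈ 12.041595
cos θ = 22 / (19.104973 · 12.041595) ≈ 0.09563
θ = arccos(0.09563) ≈ 84.5°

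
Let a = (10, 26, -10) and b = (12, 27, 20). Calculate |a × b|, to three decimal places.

853.384

i: 26·20 - (-10)·27 = 520 - (-270) = 790
j: (-10)·12 - 10·20 = -120 - 200 = -320
k: 10·27 - 26·12 = 270 - 312 = -42
a × b = (790, -320, -42)
|a × b| = √(790² + (-320)² + (-42)²) = √728264 ≈ 853.3839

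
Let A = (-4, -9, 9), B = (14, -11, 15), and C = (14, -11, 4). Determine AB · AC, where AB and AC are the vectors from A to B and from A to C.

298

AB = B − A = (18, -2, 6)
AC = C − A = (18, -2, -5)
AB · AC = 18·18 + (-2)·(-2) + 6·(-5) = 324 + 4 - 30 = 298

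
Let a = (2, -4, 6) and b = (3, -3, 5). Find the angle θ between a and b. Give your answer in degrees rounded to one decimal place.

12.0

a · b = 2·3 + (-4)·(-3) + 6·5 = 6 + 12 + 30 = 48
|a|² = 4 + 16 + 36 = 56,  |a| = √56 ≈ 7.483315
|b|² = 9 + 9 + 25 = 43,  |b| = √43 ≈ 6.557439
cos θ = 48 / (7.483315 · 6.557439) ≈ 0.97817
θ = arccos(0.97817) ≈ 12.0°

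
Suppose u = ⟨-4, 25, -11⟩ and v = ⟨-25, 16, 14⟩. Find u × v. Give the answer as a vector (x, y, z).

(526, 331, 561)

i: 25·14 - (-11)·16 = 350 - (-176) = 526
j: (-11)·(-25) - (-4)·14 = 275 - (-56) = 331
k: (-4)·16 - 25·(-25) = -64 - (-625) = 561
u × v = (526, 331, 561)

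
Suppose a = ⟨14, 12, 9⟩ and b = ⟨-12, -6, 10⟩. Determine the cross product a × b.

i: 12·10 - 9·(-6) = 120 - (-54) = 174
j: 9·(-12) - 14·10 = -108 - 140 = -248
k: 14·(-6) - 12·(-12) = -84 - (-144) = 60
a × b = (174, -248, 60)

(174, -248, 60)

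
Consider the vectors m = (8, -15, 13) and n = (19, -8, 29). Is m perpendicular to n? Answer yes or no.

m · n = 8·19 + (-15)·(-8) + 13·29 = 152 + 120 + 377 = 649
Nonzero, so the vectors are not orthogonal.

no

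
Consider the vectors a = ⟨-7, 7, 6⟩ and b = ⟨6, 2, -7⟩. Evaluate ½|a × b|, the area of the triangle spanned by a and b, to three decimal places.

41.911

i: 7·(-7) - 6·2 = -49 - 12 = -61
j: 6·6 - (-7)·(-7) = 36 - 49 = -13
k: (-7)·2 - 7·6 = -14 - 42 = -56
a × b = (-61, -13, -56)
|a × b| = √((-61)² + (-13)² + (-56)²) = √7026 ≈ 83.8212
area = ½ · 83.8212 ≈ 41.911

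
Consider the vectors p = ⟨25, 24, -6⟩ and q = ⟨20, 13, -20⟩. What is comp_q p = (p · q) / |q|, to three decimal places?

29.940

p · q = 25·20 + 24·13 + (-6)·(-20) = 500 + 312 + 120 = 932
|q| = √(400 + 169 + 400) = √969 ≈ 31.1288
comp_q p = 932 / √969 ≈ 29.940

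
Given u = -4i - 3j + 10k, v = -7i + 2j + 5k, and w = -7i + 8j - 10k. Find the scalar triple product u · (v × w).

135

v × w:
i: 2·(-10) - 5·8 = -20 - 40 = -60
j: 5·(-7) - (-7)·(-10) = -35 - 70 = -105
k: (-7)·8 - 2·(-7) = -56 - (-14) = -42
v × w = (-60, -105, -42)
u · (v × w) = (-4)·(-60) + (-3)·(-105) + 10·(-42) = 240 + 315 - 420 = 135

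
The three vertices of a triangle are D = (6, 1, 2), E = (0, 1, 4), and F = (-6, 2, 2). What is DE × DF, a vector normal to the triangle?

DE = (-6, 0, 2)
DF = (-12, 1, 0)
i: 0·0 - 2·1 = 0 - 2 = -2
j: 2·(-12) - (-6)·0 = -24 - 0 = -24
k: (-6)·1 - 0·(-12) = -6 - 0 = -6
DE × DF = (-2, -24, -6)

(-2, -24, -6)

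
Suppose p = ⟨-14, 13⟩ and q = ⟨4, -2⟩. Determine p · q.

-82

p · q = (-14)·4 + 13·(-2) = -56 - 26 = -82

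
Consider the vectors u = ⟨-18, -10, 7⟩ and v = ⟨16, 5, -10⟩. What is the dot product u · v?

-408

u · v = (-18)·16 + (-10)·5 + 7·(-10) = -288 - 50 - 70 = -408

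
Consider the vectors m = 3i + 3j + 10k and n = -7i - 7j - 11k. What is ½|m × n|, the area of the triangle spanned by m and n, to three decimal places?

i: 3·(-11) - 10·(-7) = -33 - (-70) = 37
j: 10·(-7) - 3·(-11) = -70 - (-33) = -37
k: 3·(-7) - 3·(-7) = -21 - (-21) = 0
m × n = (37, -37, 0)
|m × n| = √(37² + (-37)² + 0²) = √2738 ≈ 52.3259
area = ½ · 52.3259 ≈ 26.163

26.163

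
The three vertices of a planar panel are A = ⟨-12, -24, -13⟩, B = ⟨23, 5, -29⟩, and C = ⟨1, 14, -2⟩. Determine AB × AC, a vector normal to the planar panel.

AB = (35, 29, -16)
AC = (13, 38, 11)
i: 29·11 - (-16)·38 = 319 - (-608) = 927
j: (-16)·13 - 35·11 = -208 - 385 = -593
k: 35·38 - 29·13 = 1330 - 377 = 953
AB × AC = (927, -593, 953)

(927, -593, 953)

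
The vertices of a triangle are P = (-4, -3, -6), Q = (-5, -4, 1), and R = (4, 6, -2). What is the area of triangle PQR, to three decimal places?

44.972

PQ = (-1, -1, 7),  PR = (8, 9, 4)
i: (-1)·4 - 7·9 = -4 - 63 = -67
j: 7·8 - (-1)·4 = 56 - (-4) = 60
k: (-1)·9 - (-1)·8 = -9 - (-8) = -1
PQ × PR = (-67, 60, -1)
|PQ × PR| = √8090 ≈ 89.9444
area = ½ · 89.9444 ≈ 44.972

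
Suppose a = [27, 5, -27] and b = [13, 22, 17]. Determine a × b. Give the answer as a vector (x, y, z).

(679, -810, 529)

i: 5·17 - (-27)·22 = 85 - (-594) = 679
j: (-27)·13 - 27·17 = -351 - 459 = -810
k: 27·22 - 5·13 = 594 - 65 = 529
a × b = (679, -810, 529)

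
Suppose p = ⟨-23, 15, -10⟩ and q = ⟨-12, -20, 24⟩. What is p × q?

(160, 672, 640)

i: 15·24 - (-10)·(-20) = 360 - 200 = 160
j: (-10)·(-12) - (-23)·24 = 120 - (-552) = 672
k: (-23)·(-20) - 15·(-12) = 460 - (-180) = 640
p × q = (160, 672, 640)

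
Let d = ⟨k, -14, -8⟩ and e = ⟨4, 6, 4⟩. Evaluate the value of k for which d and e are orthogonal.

29

d · e = k·4 + (-14)·6 + (-8)·4 = -116 + 4k
Set equal to 0: 4k = 116, so k = 29.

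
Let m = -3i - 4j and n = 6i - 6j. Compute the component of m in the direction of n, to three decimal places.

0.707

m · n = (-3)·6 + (-4)·(-6) = -18 + 24 = 6
|n| = √(36 + 36) = √72 ≈ 8.4853
comp_n m = 6 / √72 ≈ 0.707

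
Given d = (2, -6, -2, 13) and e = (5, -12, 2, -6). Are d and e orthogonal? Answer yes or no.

yes

d · e = 2·5 + (-6)·(-12) + (-2)·2 + 13·(-6) = 10 + 72 - 4 - 78 = 0
Zero, so the vectors are orthogonal.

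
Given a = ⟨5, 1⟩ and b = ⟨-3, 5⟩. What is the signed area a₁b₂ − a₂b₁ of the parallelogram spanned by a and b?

28

5·5 - 1·(-3) = 25 - (-3) = 28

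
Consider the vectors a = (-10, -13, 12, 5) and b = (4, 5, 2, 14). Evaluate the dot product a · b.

-11

a · b = (-10)·4 + (-13)·5 + 12·2 + 5·14 = -40 - 65 + 24 + 70 = -11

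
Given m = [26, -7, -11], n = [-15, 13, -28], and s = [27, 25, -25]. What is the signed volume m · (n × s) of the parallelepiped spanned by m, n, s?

25653

n × s:
i: 13·(-25) - (-28)·25 = -325 - (-700) = 375
j: (-28)·27 - (-15)·(-25) = -756 - 375 = -1131
k: (-15)·25 - 13·27 = -375 - 351 = -726
n × s = (375, -1131, -726)
m · (n × s) = 26·375 + (-7)·(-1131) + (-11)·(-726) = 9750 + 7917 + 7986 = 25653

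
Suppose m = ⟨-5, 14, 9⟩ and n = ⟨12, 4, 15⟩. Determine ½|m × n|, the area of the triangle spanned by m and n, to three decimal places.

157.408

i: 14·15 - 9·4 = 210 - 36 = 174
j: 9·12 - (-5)·15 = 108 - (-75) = 183
k: (-5)·4 - 14·12 = -20 - 168 = -188
m × n = (174, 183, -188)
|m × n| = √(174² + 183² + (-188)²) = √99109 ≈ 314.8158
area = ½ · 314.8158 ≈ 157.408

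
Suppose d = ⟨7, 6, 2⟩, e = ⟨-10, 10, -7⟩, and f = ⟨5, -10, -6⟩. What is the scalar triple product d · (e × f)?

e × f:
i: 10·(-6) - (-7)·(-10) = -60 - 70 = -130
j: (-7)·5 - (-10)·(-6) = -35 - 60 = -95
k: (-10)·(-10) - 10·5 = 100 - 50 = 50
e × f = (-130, -95, 50)
d · (e × f) = 7·(-130) + 6·(-95) + 2·50 = -910 - 570 + 100 = -1380

-1380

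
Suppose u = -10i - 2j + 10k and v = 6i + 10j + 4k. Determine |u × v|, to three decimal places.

i: (-2)·4 - 10·10 = -8 - 100 = -108
j: 10·6 - (-10)·4 = 60 - (-40) = 100
k: (-10)·10 - (-2)·6 = -100 - (-12) = -88
u × v = (-108, 100, -88)
|u × v| = √((-108)² + 100² + (-88)²) = √29408 ≈ 171.4876

171.488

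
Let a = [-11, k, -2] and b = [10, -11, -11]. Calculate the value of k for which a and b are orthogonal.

a · b = (-11)·10 + k·(-11) + (-2)·(-11) = -88 - 11k
Set equal to 0: -11k = 88, so k = -8.

-8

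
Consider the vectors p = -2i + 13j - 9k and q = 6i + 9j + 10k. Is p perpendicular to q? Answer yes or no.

no

p · q = (-2)·6 + 13·9 + (-9)·10 = -12 + 117 - 90 = 15
Nonzero, so the vectors are not orthogonal.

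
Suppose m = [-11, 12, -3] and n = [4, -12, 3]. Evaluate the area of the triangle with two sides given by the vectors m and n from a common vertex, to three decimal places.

i: 12·3 - (-3)·(-12) = 36 - 36 = 0
j: (-3)·4 - (-11)·3 = -12 - (-33) = 21
k: (-11)·(-12) - 12·4 = 132 - 48 = 84
m × n = (0, 21, 84)
|m × n| = √(0² + 21² + 84²) = √7497 ≈ 86.5852
area = ½ · 86.5852 ≈ 43.293

43.293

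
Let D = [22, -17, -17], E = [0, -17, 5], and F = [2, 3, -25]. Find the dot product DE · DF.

DE = E − D = (-22, 0, 22)
DF = F − D = (-20, 20, -8)
DE · DF = (-22)·(-20) + 0·20 + 22·(-8) = 440 + 0 - 176 = 264

264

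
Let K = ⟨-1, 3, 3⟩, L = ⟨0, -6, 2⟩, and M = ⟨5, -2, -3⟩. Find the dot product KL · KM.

57

KL = L − K = (1, -9, -1)
KM = M − K = (6, -5, -6)
KL · KM = 1·6 + (-9)·(-5) + (-1)·(-6) = 6 + 45 + 6 = 57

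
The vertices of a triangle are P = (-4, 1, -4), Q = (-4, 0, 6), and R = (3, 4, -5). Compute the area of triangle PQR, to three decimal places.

PQ = (0, -1, 10),  PR = (7, 3, -1)
i: (-1)·(-1) - 10·3 = 1 - 30 = -29
j: 10·7 - 0·(-1) = 70 - 0 = 70
k: 0·3 - (-1)·7 = 0 - (-7) = 7
PQ × PR = (-29, 70, 7)
|PQ × PR| = √5790 ≈ 76.0920
area = ½ · 76.0920 ≈ 38.046

38.046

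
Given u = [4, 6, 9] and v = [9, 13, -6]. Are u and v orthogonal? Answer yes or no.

no

u · v = 4·9 + 6·13 + 9·(-6) = 36 + 78 - 54 = 60
Nonzero, so the vectors are not orthogonal.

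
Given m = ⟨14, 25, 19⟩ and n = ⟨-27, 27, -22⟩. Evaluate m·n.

-121

m · n = 14·(-27) + 25·27 + 19·(-22) = -378 + 675 - 418 = -121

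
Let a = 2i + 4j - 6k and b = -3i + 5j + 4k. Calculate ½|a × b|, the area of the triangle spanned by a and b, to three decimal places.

i: 4·4 - (-6)·5 = 16 - (-30) = 46
j: (-6)·(-3) - 2·4 = 18 - 8 = 10
k: 2·5 - 4·(-3) = 10 - (-12) = 22
a × b = (46, 10, 22)
|a × b| = √(46² + 10² + 22²) = √2700 ≈ 51.9615
area = ½ · 51.9615 ≈ 25.981

25.981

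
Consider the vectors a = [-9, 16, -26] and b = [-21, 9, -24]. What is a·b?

a · b = (-9)·(-21) + 16·9 + (-26)·(-24) = 189 + 144 + 624 = 957

957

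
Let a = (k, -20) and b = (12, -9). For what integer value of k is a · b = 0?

a · b = k·12 + (-20)·(-9) = 180 + 12k
Set equal to 0: 12k = -180, so k = -15.

-15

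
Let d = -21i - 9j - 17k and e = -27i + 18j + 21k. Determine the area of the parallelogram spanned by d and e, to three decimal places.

i: (-9)·21 - (-17)·18 = -189 - (-306) = 117
j: (-17)·(-27) - (-21)·21 = 459 - (-441) = 900
k: (-21)·18 - (-9)·(-27) = -378 - 243 = -621
d × e = (117, 900, -621)
|d × e| = √(117² + 900² + (-621)²) = √1209330 ≈ 1099.6954

1099.695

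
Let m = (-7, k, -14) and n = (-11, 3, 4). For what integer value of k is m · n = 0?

m · n = (-7)·(-11) + k·3 + (-14)·4 = 21 + 3k
Set equal to 0: 3k = -21, so k = -7.

-7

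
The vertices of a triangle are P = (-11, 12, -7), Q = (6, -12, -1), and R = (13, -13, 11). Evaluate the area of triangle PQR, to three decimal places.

PQ = (17, -24, 6),  PR = (24, -25, 18)
i: (-24)·18 - 6·(-25) = -432 - (-150) = -282
j: 6·24 - 17·18 = 144 - 306 = -162
k: 17·(-25) - (-24)·24 = -425 - (-576) = 151
PQ × PR = (-282, -162, 151)
|PQ × PR| = √128569 ≈ 358.5652
area = ½ · 358.5652 ≈ 179.283

179.283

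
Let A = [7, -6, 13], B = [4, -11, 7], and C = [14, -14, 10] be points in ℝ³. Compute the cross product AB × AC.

AB = (-3, -5, -6)
AC = (7, -8, -3)
i: (-5)·(-3) - (-6)·(-8) = 15 - 48 = -33
j: (-6)·7 - (-3)·(-3) = -42 - 9 = -51
k: (-3)·(-8) - (-5)·7 = 24 - (-35) = 59
AB × AC = (-33, -51, 59)

(-33, -51, 59)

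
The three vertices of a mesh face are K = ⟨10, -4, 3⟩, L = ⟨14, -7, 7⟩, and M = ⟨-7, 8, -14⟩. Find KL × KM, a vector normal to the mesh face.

(3, 0, -3)

KL = (4, -3, 4)
KM = (-17, 12, -17)
i: (-3)·(-17) - 4·12 = 51 - 48 = 3
j: 4·(-17) - 4·(-17) = -68 - (-68) = 0
k: 4·12 - (-3)·(-17) = 48 - 51 = -3
KL × KM = (3, 0, -3)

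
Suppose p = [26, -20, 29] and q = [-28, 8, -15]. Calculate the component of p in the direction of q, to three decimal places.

p · q = 26·(-28) + (-20)·8 + 29·(-15) = -728 - 160 - 435 = -1323
|q| = √(784 + 64 + 225) = √1073 ≈ 32.7567
comp_q p = -1323 / √1073 ≈ -40.389

-40.389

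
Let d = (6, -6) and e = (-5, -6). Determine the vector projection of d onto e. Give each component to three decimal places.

(-0.492, -0.590)

d · e = 6·(-5) + (-6)·(-6) = -30 + 36 = 6
|e|² = 25 + 36 = 61
proj_e d = (6/61) · (-5, -6) ≈ (-0.492, -0.590)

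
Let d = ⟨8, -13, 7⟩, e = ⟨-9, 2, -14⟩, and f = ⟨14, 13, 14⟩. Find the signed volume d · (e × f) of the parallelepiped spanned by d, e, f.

e × f:
i: 2·14 - (-14)·13 = 28 - (-182) = 210
j: (-14)·14 - (-9)·14 = -196 - (-126) = -70
k: (-9)·13 - 2·14 = -117 - 28 = -145
e × f = (210, -70, -145)
d · (e × f) = 8·210 + (-13)·(-70) + 7·(-145) = 1680 + 910 - 1015 = 1575

1575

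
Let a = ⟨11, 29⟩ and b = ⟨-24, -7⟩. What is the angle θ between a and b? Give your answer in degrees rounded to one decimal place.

127.0

a · b = 11·(-24) + 29·(-7) = -264 - 203 = -467
|a|² = 121 + 841 = 962,  |a| = √962 ≈ 31.016125
|b|² = 576 + 49 = 625,  |b| = √625 ≈ 25.000000
cos θ = -467 / (31.016125 · 25.000000) ≈ -0.60227
θ = arccos(-0.60227) ≈ 127.0°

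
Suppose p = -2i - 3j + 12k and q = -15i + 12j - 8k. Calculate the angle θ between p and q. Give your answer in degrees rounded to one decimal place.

113.0

p · q = (-2)·(-15) + (-3)·12 + 12·(-8) = 30 - 36 - 96 = -102
|p|² = 4 + 9 + 144 = 157,  |p| = √157 ≈ 12.529964
|q|² = 225 + 144 + 64 = 433,  |q| = √433 ≈ 20.808652
cos θ = -102 / (12.529964 · 20.808652) ≈ -0.39121
θ = arccos(-0.39121) ≈ 113.0°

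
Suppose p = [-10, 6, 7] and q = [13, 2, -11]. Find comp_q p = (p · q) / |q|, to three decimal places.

-11.373

p · q = (-10)·13 + 6·2 + 7·(-11) = -130 + 12 - 77 = -195
|q| = √(169 + 4 + 121) = √294 ≈ 17.1464
comp_q p = -195 / √294 ≈ -11.373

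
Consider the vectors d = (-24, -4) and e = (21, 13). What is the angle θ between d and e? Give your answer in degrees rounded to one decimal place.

157.7

d · e = (-24)·21 + (-4)·13 = -504 - 52 = -556
|d|² = 576 + 16 = 592,  |d| = √592 ≈ 24.331050
|e|² = 441 + 169 = 610,  |e| = √610 ≈ 24.698178
cos θ = -556 / (24.331050 · 24.698178) ≈ -0.92523
θ = arccos(-0.92523) ≈ 157.7°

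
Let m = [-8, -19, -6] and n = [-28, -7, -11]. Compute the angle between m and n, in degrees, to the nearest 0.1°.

m · n = (-8)·(-28) + (-19)·(-7) + (-6)·(-11) = 224 + 133 + 66 = 423
|m|² = 64 + 361 + 36 = 461,  |m| = √461 ≈ 21.470911
|n|² = 784 + 49 + 121 = 954,  |n| = √954 ≈ 30.886890
cos θ = 423 / (21.470911 · 30.886890) ≈ 0.63785
θ = arccos(0.63785) ≈ 50.4°

50.4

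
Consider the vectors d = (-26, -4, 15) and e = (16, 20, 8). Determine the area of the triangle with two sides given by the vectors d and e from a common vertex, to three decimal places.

360.161

i: (-4)·8 - 15·20 = -32 - 300 = -332
j: 15·16 - (-26)·8 = 240 - (-208) = 448
k: (-26)·20 - (-4)·16 = -520 - (-64) = -456
d × e = (-332, 448, -456)
|d × e| = √((-332)² + 448² + (-456)²) = √518864 ≈ 720.3222
area = ½ · 720.3222 ≈ 360.161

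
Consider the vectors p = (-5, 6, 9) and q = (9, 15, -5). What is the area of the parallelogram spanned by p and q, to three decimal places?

216.799

i: 6·(-5) - 9·15 = -30 - 135 = -165
j: 9·9 - (-5)·(-5) = 81 - 25 = 56
k: (-5)·15 - 6·9 = -75 - 54 = -129
p × q = (-165, 56, -129)
|p × q| = √((-165)² + 56² + (-129)²) = √47002 ≈ 216.7994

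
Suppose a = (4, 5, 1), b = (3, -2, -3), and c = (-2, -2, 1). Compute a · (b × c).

-27

b × c:
i: (-2)·1 - (-3)·(-2) = -2 - 6 = -8
j: (-3)·(-2) - 3·1 = 6 - 3 = 3
k: 3·(-2) - (-2)·(-2) = -6 - 4 = -10
b × c = (-8, 3, -10)
a · (b × c) = 4·(-8) + 5·3 + 1·(-10) = -32 + 15 - 10 = -27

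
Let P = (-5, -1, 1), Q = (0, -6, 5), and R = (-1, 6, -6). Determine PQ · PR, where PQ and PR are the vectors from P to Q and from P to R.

PQ = Q − P = (5, -5, 4)
PR = R − P = (4, 7, -7)
PQ · PR = 5·4 + (-5)·7 + 4·(-7) = 20 - 35 - 28 = -43

-43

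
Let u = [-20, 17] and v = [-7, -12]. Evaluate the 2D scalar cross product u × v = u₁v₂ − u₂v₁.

(-20)·(-12) - 17·(-7) = 240 - (-119) = 359

359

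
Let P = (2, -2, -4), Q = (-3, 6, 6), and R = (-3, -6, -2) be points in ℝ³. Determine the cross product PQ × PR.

PQ = (-5, 8, 10)
PR = (-5, -4, 2)
i: 8·2 - 10·(-4) = 16 - (-40) = 56
j: 10·(-5) - (-5)·2 = -50 - (-10) = -40
k: (-5)·(-4) - 8·(-5) = 20 - (-40) = 60
PQ × PR = (56, -40, 60)

(56, -40, 60)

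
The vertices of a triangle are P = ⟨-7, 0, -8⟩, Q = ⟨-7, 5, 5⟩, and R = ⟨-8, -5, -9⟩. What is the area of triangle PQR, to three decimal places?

30.798

PQ = (0, 5, 13),  PR = (-1, -5, -1)
i: 5·(-1) - 13·(-5) = -5 - (-65) = 60
j: 13·(-1) - 0·(-1) = -13 - 0 = -13
k: 0·(-5) - 5·(-1) = 0 - (-5) = 5
PQ × PR = (60, -13, 5)
|PQ × PR| = √3794 ≈ 61.5955
area = ½ · 61.5955 ≈ 30.798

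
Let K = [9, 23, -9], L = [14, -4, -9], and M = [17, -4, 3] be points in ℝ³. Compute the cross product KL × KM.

(-324, -60, 81)

KL = (5, -27, 0)
KM = (8, -27, 12)
i: (-27)·12 - 0·(-27) = -324 - 0 = -324
j: 0·8 - 5·12 = 0 - 60 = -60
k: 5·(-27) - (-27)·8 = -135 - (-216) = 81
KL × KM = (-324, -60, 81)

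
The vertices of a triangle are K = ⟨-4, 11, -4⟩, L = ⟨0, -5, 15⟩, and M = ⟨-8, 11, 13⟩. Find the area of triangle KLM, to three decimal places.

KL = (4, -16, 19),  KM = (-4, 0, 17)
i: (-16)·17 - 19·0 = -272 - 0 = -272
j: 19·(-4) - 4·17 = -76 - 68 = -144
k: 4·0 - (-16)·(-4) = 0 - 64 = -64
KL × KM = (-272, -144, -64)
|KL × KM| = √98816 ≈ 314.3501
area = ½ · 314.3501 ≈ 157.175

157.175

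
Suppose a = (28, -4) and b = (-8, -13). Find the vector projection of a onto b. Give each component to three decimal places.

(5.906, 9.597)

a · b = 28·(-8) + (-4)·(-13) = -224 + 52 = -172
|b|² = 64 + 169 = 233
proj_b a = (-172/233) · (-8, -13) ≈ (5.906, 9.597)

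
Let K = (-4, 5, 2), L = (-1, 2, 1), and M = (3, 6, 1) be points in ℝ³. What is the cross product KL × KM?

(4, -4, 24)

KL = (3, -3, -1)
KM = (7, 1, -1)
i: (-3)·(-1) - (-1)·1 = 3 - (-1) = 4
j: (-1)·7 - 3·(-1) = -7 - (-3) = -4
k: 3·1 - (-3)·7 = 3 - (-21) = 24
KL × KM = (4, -4, 24)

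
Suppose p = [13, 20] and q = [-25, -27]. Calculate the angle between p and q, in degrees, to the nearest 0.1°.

p · q = 13·(-25) + 20·(-27) = -325 - 540 = -865
|p|² = 169 + 400 = 569,  |p| = √569 ≈ 23.853721
|q|² = 625 + 729 = 1354,  |q| = √1354 ≈ 36.796739
cos θ = -865 / (23.853721 · 36.796739) ≈ -0.98549
θ = arccos(-0.98549) ≈ 170.2°

170.2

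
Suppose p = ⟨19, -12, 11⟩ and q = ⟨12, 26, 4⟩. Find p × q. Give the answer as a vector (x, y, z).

i: (-12)·4 - 11·26 = -48 - 286 = -334
j: 11·12 - 19·4 = 132 - 76 = 56
k: 19·26 - (-12)·12 = 494 - (-144) = 638
p × q = (-334, 56, 638)

(-334, 56, 638)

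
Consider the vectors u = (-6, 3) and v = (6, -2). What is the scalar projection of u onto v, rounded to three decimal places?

-6.641

u · v = (-6)·6 + 3·(-2) = -36 - 6 = -42
|v| = √(36 + 4) = √40 ≈ 6.3246
comp_v u = -42 / √40 ≈ -6.641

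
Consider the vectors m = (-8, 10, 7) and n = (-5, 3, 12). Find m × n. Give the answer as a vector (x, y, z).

(99, 61, 26)

i: 10·12 - 7·3 = 120 - 21 = 99
j: 7·(-5) - (-8)·12 = -35 - (-96) = 61
k: (-8)·3 - 10·(-5) = -24 - (-50) = 26
m × n = (99, 61, 26)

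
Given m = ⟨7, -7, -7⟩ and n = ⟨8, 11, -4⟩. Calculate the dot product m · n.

7

m · n = 7·8 + (-7)·11 + (-7)·(-4) = 56 - 77 + 28 = 7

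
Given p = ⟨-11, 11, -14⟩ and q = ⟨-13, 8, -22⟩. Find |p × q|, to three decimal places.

153.379

i: 11·(-22) - (-14)·8 = -242 - (-112) = -130
j: (-14)·(-13) - (-11)·(-22) = 182 - 242 = -60
k: (-11)·8 - 11·(-13) = -88 - (-143) = 55
p × q = (-130, -60, 55)
|p × q| = √((-130)² + (-60)² + 55²) = √23525 ≈ 153.3786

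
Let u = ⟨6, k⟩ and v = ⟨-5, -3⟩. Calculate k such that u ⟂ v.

-10

u · v = 6·(-5) + k·(-3) = -30 - 3k
Set equal to 0: -3k = 30, so k = -10.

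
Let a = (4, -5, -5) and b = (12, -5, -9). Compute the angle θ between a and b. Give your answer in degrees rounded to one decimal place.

23.3

a · b = 4·12 + (-5)·(-5) + (-5)·(-9) = 48 + 25 + 45 = 118
|a|² = 16 + 25 + 25 = 66,  |a| = √66 ≈ 8.124038
|b|² = 144 + 25 + 81 = 250,  |b| = √250 ≈ 15.811388
cos θ = 118 / (8.124038 · 15.811388) ≈ 0.91863
θ = arccos(0.91863) ≈ 23.3°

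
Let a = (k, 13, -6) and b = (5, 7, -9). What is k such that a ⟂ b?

-29

a · b = k·5 + 13·7 + (-6)·(-9) = 145 + 5k
Set equal to 0: 5k = -145, so k = -29.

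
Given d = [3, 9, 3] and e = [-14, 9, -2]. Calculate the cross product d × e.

i: 9·(-2) - 3·9 = -18 - 27 = -45
j: 3·(-14) - 3·(-2) = -42 - (-6) = -36
k: 3·9 - 9·(-14) = 27 - (-126) = 153
d × e = (-45, -36, 153)

(-45, -36, 153)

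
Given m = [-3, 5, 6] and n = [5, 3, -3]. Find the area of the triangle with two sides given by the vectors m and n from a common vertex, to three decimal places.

25.913

i: 5·(-3) - 6·3 = -15 - 18 = -33
j: 6·5 - (-3)·(-3) = 30 - 9 = 21
k: (-3)·3 - 5·5 = -9 - 25 = -34
m × n = (-33, 21, -34)
|m × n| = √((-33)² + 21² + (-34)²) = √2686 ≈ 51.8266
area = ½ · 51.8266 ≈ 25.913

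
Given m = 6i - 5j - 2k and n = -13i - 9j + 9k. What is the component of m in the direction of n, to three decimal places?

-2.803

m · n = 6·(-13) + (-5)·(-9) + (-2)·9 = -78 + 45 - 18 = -51
|n| = √(169 + 81 + 81) = √331 ≈ 18.1934
comp_n m = -51 / √331 ≈ -2.803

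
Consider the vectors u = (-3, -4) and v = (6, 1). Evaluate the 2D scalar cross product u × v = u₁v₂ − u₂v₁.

(-3)·1 - (-4)·6 = -3 - (-24) = 21

21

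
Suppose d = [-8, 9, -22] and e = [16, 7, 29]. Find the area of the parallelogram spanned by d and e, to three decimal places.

i: 9·29 - (-22)·7 = 261 - (-154) = 415
j: (-22)·16 - (-8)·29 = -352 - (-232) = -120
k: (-8)·7 - 9·16 = -56 - 144 = -200
d × e = (415, -120, -200)
|d × e| = √(415² + (-120)² + (-200)²) = √226625 ≈ 476.0515

476.051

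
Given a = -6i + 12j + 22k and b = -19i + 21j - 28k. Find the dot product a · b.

a · b = (-6)·(-19) + 12·21 + 22·(-28) = 114 + 252 - 616 = -250

-250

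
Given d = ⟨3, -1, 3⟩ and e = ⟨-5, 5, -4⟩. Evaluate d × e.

i: (-1)·(-4) - 3·5 = 4 - 15 = -11
j: 3·(-5) - 3·(-4) = -15 - (-12) = -3
k: 3·5 - (-1)·(-5) = 15 - 5 = 10
d × e = (-11, -3, 10)

(-11, -3, 10)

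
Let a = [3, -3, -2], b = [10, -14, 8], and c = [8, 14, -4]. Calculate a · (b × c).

-984

b × c:
i: (-14)·(-4) - 8·14 = 56 - 112 = -56
j: 8·8 - 10·(-4) = 64 - (-40) = 104
k: 10·14 - (-14)·8 = 140 - (-112) = 252
b × c = (-56, 104, 252)
a · (b × c) = 3·(-56) + (-3)·104 + (-2)·252 = -168 - 312 - 504 = -984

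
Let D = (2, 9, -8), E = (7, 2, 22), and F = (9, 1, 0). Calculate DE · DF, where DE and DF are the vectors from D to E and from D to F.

331

DE = E − D = (5, -7, 30)
DF = F − D = (7, -8, 8)
DE · DF = 5·7 + (-7)·(-8) + 30·8 = 35 + 56 + 240 = 331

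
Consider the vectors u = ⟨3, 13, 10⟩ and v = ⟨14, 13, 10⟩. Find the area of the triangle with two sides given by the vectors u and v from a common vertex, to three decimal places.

90.207

i: 13·10 - 10·13 = 130 - 130 = 0
j: 10·14 - 3·10 = 140 - 30 = 110
k: 3·13 - 13·14 = 39 - 182 = -143
u × v = (0, 110, -143)
|u × v| = √(0² + 110² + (-143)²) = √32549 ≈ 180.4134
area = ½ · 180.4134 ≈ 90.207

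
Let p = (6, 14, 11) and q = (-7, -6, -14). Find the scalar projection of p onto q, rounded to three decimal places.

p · q = 6·(-7) + 14·(-6) + 11·(-14) = -42 - 84 - 154 = -280
|q| = √(49 + 36 + 196) = √281 ≈ 16.7631
comp_q p = -280 / √281 ≈ -16.703

-16.703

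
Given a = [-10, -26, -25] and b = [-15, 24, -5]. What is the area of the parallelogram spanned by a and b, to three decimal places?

i: (-26)·(-5) - (-25)·24 = 130 - (-600) = 730
j: (-25)·(-15) - (-10)·(-5) = 375 - 50 = 325
k: (-10)·24 - (-26)·(-15) = -240 - 390 = -630
a × b = (730, 325, -630)
|a × b| = √(730² + 325² + (-630)²) = √1035425 ≈ 1017.5584

1017.558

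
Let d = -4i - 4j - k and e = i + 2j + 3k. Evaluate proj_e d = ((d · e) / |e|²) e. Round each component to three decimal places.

d · e = (-4)·1 + (-4)·2 + (-1)·3 = -4 - 8 - 3 = -15
|e|² = 1 + 4 + 9 = 14
proj_e d = (-15/14) · (1, 2, 3) ≈ (-1.071, -2.143, -3.214)

(-1.071, -2.143, -3.214)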